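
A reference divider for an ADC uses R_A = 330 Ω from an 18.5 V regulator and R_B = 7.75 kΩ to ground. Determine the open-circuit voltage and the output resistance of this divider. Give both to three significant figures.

V_th is the open-circuit tap voltage: 18.5 × 7750/(330 + 7750) = 17.7 V.
With the supply zeroed, R_A and R_B appear in parallel from the tap: R_th = R_A‖R_B = (330 × 7750)/8080 = 317 Ω.

V_th = 17.7 V, R_th = 317 Ω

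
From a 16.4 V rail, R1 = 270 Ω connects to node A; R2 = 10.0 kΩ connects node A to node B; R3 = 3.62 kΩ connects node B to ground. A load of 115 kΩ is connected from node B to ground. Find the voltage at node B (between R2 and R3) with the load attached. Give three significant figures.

V ≈ 4.18 V

At node B, R3 is in parallel with the load: R3‖R_L = 3510 Ω.
Below node A the resistance is R2 + (R3‖R_L) = 13510 Ω, so V_A = 16.4 × 13510/13780 = 16.08 V.
Then V_B = V_A × (R3‖R_L)/(R2 + R3‖R_L) = 16.08 × 3510/13510 = 4.18 V.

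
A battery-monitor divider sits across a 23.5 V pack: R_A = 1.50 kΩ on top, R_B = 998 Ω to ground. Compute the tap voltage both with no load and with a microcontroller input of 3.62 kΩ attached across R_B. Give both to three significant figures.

Unloaded: 9.39 V; loaded: 8.06 V

Open-circuit: V = 23.5 × 998/(1500 + 998) = 9.39 V.
With the load, R_B becomes R_B‖R_L = 782.3 Ω, so V = 23.5 × 782.3/2282 = 8.06 V.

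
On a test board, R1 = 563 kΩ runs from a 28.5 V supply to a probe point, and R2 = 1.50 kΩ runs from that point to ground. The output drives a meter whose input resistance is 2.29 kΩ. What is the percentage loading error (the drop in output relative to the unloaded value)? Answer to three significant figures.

39.5 %

The divider's output (Thévenin) resistance is R1‖R2 = 1.496 kΩ.
Fractional drop under load = R_th/(R_th + R_L) = 1.496 / (1.496 + 2.29) = 0.3951.
So the output falls by 39.5 %.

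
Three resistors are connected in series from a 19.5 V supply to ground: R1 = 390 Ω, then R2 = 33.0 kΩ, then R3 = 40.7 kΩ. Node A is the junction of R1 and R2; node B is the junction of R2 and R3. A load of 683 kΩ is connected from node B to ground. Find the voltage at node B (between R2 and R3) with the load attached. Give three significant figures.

At node B, R3 is in parallel with the load: R3‖R_L = 38410 Ω.
Below node A the resistance is R2 + (R3‖R_L) = 71410 Ω, so V_A = 19.5 × 71410/71800 = 19.39 V.
Then V_B = V_A × (R3‖R_L)/(R2 + R3‖R_L) = 19.39 × 38410/71410 = 10.4 V.

V ≈ 10.4 V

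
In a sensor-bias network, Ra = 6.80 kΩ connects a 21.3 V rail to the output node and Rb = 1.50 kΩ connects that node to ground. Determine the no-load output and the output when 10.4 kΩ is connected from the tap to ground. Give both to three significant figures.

Unloaded: 3.85 V; loaded: 3.44 V

Open-circuit: V = 21.3 × 1.50/(6.80 + 1.50) = 3.85 V.
With the load, Rb becomes Rb‖R_L = 1.311 kΩ, so V = 21.3 × 1.311/8.111 = 3.44 V.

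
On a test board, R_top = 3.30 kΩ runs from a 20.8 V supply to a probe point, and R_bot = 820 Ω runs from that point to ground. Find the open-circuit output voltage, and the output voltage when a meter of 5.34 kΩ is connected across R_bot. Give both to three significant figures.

Unloaded: 4.14 V; loaded: 3.69 V

Open-circuit: V = 20.8 × 820/(3300 + 820) = 4.14 V.
With the load, R_bot becomes R_bot‖R_L = 710.8 Ω, so V = 20.8 × 710.8/4011 = 3.69 V.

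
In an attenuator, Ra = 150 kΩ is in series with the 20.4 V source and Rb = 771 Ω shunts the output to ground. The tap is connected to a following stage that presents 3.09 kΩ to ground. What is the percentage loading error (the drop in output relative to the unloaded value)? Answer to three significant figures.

19.9 %

The divider's output (Thévenin) resistance is Ra‖Rb = 767.1 Ω.
Fractional drop under load = R_th/(R_th + R_L) = 767.1 / (767.1 + 3090) = 0.1989.
So the output falls by 19.9 %.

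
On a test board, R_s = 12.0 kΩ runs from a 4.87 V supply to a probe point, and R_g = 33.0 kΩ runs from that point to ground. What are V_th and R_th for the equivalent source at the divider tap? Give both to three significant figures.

V_th = 3.57 V, R_th = 8.80 kΩ

V_th is the open-circuit tap voltage: 4.87 × 33.0/(12.0 + 33.0) = 3.57 V.
With the supply zeroed, R_s and R_g appear in parallel from the tap: R_th = R_s‖R_g = (12.0 × 33.0)/45.00 = 8.80 kΩ.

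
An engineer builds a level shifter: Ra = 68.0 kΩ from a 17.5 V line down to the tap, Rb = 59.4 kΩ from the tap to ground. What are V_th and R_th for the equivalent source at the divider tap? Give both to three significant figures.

V_th is the open-circuit tap voltage: 17.5 × 59.4/(68.0 + 59.4) = 8.16 V.
With the supply zeroed, Ra and Rb appear in parallel from the tap: R_th = Ra‖Rb = (68.0 × 59.4)/127.4 = 31.7 kΩ.

V_th = 8.16 V, R_th = 31.7 kΩ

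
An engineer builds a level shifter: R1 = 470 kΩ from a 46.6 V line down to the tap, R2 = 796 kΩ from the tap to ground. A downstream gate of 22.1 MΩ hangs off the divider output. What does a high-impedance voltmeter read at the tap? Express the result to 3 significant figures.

The load sits in parallel with R2: R2‖R_L = (796 × 22100) / (796 + 22100) = 768.3 kΩ.
V_out = 46.6 × 768.3 / (470 + 768.3) = 46.6 × 768.3/1238 = 28.9 V.

V_out ≈ 28.9 V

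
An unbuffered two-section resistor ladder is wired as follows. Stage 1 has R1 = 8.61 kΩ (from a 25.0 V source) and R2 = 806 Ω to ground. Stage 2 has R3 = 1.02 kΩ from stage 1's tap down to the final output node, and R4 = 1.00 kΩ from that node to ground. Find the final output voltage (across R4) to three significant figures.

Stage 2 presents R3+R4 = 2020 Ω as a load on stage 1's tap.
Stage 1's lower leg becomes R2‖(R3+R4) = 576.1 Ω, so V_mid = 25.0 × 576.1/9186 = 1.568 V.
Stage 2 is itself unloaded: V_out = V_mid × R4/(R3+R4) = 1.568 × 1000/2020 = 0.776 V.

V_out ≈ 0.776 V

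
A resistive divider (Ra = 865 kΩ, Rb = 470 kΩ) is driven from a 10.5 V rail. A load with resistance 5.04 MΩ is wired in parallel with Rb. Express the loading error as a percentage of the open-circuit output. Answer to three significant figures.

The divider's output (Thévenin) resistance is Ra‖Rb = 304.5 kΩ.
Fractional drop under load = R_th/(R_th + R_L) = 304.5 / (304.5 + 5040) = 0.05698.
So the output falls by 5.70 %.

5.70 %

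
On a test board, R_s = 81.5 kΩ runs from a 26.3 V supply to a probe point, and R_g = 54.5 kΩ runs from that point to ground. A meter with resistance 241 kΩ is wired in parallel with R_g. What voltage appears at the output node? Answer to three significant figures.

V_out ≈ 9.28 V

The load sits in parallel with R_g: R_g‖R_L = (54.5 × 241) / (54.5 + 241) = 44.45 kΩ.
V_out = 26.3 × 44.45 / (81.5 + 44.45) = 26.3 × 44.45/125.9 = 9.28 V.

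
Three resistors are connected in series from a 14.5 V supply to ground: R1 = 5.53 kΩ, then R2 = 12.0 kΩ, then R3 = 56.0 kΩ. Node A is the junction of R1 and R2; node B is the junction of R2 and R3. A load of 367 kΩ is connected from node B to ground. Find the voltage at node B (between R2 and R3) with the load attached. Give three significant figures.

At node B, R3 is in parallel with the load: R3‖R_L = 48.59 kΩ.
Below node A the resistance is R2 + (R3‖R_L) = 60.59 kΩ, so V_A = 14.5 × 60.59/66.12 = 13.29 V.
Then V_B = V_A × (R3‖R_L)/(R2 + R3‖R_L) = 13.29 × 48.59/60.59 = 10.7 V.

V ≈ 10.7 V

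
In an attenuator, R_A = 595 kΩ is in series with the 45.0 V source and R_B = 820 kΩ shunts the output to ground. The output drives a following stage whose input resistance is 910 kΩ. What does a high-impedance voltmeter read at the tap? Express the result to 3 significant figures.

V_out ≈ 18.9 V

The load sits in parallel with R_B: R_B‖R_L = (820 × 910) / (820 + 910) = 431.3 kΩ.
V_out = 45.0 × 431.3 / (595 + 431.3) = 45.0 × 431.3/1026 = 18.9 V.
(Unloaded it would have been 26.1 V.)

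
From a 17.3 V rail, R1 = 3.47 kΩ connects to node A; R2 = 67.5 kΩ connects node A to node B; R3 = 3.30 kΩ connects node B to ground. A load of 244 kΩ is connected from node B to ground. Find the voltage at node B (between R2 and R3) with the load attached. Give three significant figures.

V ≈ 0.759 V

At node B, R3 is in parallel with the load: R3‖R_L = 3.256 kΩ.
Below node A the resistance is R2 + (R3‖R_L) = 70.76 kΩ, so V_A = 17.3 × 70.76/74.23 = 16.49 V.
Then V_B = V_A × (R3‖R_L)/(R2 + R3‖R_L) = 16.49 × 3.256/70.76 = 0.759 V.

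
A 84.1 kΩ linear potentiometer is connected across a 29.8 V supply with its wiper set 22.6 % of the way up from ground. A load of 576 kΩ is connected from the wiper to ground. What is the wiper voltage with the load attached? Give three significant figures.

The wiper splits the pot into (1−α)R = 65.09 kΩ above and αR = 19.01 kΩ below.
Lower section ‖ load = 18.40 kΩ.
V_wiper = 29.8 × 18.40/(65.09 + 18.40) = 6.57 V.

V ≈ 6.57 V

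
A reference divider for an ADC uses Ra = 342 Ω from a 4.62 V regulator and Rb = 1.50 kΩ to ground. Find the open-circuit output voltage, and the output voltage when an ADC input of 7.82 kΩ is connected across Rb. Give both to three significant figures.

Open-circuit: V = 4.62 × 1500/(342 + 1500) = 3.76 V.
With the load, Rb becomes Rb‖R_L = 1259 Ω, so V = 4.62 × 1259/1601 = 3.63 V.

Unloaded: 3.76 V; loaded: 3.63 V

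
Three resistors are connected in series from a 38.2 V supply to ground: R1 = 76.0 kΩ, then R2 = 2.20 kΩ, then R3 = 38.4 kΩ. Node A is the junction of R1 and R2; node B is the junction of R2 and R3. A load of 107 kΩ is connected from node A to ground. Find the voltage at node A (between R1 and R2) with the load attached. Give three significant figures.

Below node A the series string R2+R3 = 40.60 kΩ sits in parallel with the 107 kΩ load: 29.43 kΩ.
V_A = 38.2 × 29.43/(76.0 + 29.43) = 10.7 V.

V ≈ 10.7 V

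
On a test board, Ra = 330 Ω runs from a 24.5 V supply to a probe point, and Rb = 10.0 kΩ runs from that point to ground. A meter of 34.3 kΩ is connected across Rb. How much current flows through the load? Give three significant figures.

Rb‖R_L = 7743 Ω; V_out = 24.5 × 7743/8073 = 23.50 V.
I_L = V_out / R_L = 23.50 / 34.3 kΩ = 0.685 mA.

I_L ≈ 0.685 mA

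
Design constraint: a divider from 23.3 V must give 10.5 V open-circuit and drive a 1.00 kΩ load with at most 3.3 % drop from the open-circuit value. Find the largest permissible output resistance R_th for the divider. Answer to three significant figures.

R_th ≤ 34.1 Ω

Loading drop = R_th/(R_th + R_L) ≤ 0.0330, so R_th ≤ R_L · ε/(1−ε) = 1.00 kΩ × 0.0330/0.9670 = 34.1 Ω.
(Any R1, R2 with R2/(R1+R2) = 0.451 and R1‖R2 ≤ 34.1 Ω will meet the spec.)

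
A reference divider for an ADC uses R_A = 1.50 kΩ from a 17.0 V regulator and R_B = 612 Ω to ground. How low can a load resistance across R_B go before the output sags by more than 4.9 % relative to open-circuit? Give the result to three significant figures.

R_L(min) ≈ 8.44 kΩ

Output resistance R_th = R_A‖R_B = (1500 × 612)/2112 = 434.7 Ω.
The fractional drop is R_th/(R_th + R_L); requiring this ≤ 0.0490 gives R_L ≥ R_th(1/0.0490 − 1) = 434.7 × 19.41 = 8.44 kΩ.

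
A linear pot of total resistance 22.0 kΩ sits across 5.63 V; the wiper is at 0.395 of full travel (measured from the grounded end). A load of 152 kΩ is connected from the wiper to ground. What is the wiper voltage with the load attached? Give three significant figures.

The wiper splits the pot into (1−α)R = 13.31 kΩ above and αR = 8.690 kΩ below.
Lower section ‖ load = 8.220 kΩ.
V_wiper = 5.63 × 8.220/(13.31 + 8.220) = 2.15 V.

V ≈ 2.15 V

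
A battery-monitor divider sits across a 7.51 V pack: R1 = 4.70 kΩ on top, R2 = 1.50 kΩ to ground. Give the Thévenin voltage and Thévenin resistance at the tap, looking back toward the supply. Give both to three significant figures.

V_th = 1.82 V, R_th = 1.14 kΩ

V_th is the open-circuit tap voltage: 7.51 × 1.50/(4.70 + 1.50) = 1.82 V.
With the supply zeroed, R1 and R2 appear in parallel from the tap: R_th = R1‖R2 = (4.70 × 1.50)/6.200 = 1.14 kΩ.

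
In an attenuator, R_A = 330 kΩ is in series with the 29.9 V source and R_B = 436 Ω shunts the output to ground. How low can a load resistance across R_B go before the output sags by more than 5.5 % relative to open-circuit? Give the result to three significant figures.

R_L(min) ≈ 7.48 kΩ

Output resistance R_th = R_A‖R_B = (330000 × 436)/330400 = 435.4 Ω.
The fractional drop is R_th/(R_th + R_L); requiring this ≤ 0.0550 gives R_L ≥ R_th(1/0.0550 − 1) = 435.4 × 17.18 = 7.48 kΩ.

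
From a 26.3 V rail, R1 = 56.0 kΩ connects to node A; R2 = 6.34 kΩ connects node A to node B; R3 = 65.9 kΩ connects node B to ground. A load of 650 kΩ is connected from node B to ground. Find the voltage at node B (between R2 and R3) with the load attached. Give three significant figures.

At node B, R3 is in parallel with the load: R3‖R_L = 59.83 kΩ.
Below node A the resistance is R2 + (R3‖R_L) = 66.17 kΩ, so V_A = 26.3 × 66.17/122.2 = 14.25 V.
Then V_B = V_A × (R3‖R_L)/(R2 + R3‖R_L) = 14.25 × 59.83/66.17 = 12.9 V.

V ≈ 12.9 V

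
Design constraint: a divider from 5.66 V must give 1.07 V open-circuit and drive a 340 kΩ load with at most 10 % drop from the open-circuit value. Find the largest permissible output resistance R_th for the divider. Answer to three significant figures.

R_th ≤ 37.8 kΩ

Loading drop = R_th/(R_th + R_L) ≤ 0.100, so R_th ≤ R_L · ε/(1−ε) = 340 kΩ × 0.100/0.9000 = 37.8 kΩ.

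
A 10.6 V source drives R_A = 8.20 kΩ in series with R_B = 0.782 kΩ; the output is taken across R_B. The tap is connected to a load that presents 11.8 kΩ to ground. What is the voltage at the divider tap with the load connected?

V_out ≈ 0.870 V

The load sits in parallel with R_B: R_B‖R_L = (782 × 11800) / (782 + 11800) = 733.4 Ω.
V_out = 10.6 × 733.4 / (8200 + 733.4) = 10.6 × 733.4/8933 = 0.870 V.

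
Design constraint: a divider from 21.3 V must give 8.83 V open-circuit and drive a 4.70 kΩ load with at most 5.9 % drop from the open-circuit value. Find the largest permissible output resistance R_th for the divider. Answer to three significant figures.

R_th ≤ 295 Ω

Loading drop = R_th/(R_th + R_L) ≤ 0.0590, so R_th ≤ R_L · ε/(1−ε) = 4.70 kΩ × 0.0590/0.9410 = 295 Ω.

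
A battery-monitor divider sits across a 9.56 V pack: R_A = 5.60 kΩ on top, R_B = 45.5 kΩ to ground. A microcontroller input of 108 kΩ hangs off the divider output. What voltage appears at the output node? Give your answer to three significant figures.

The load sits in parallel with R_B: R_B‖R_L = (45.5 × 108) / (45.5 + 108) = 32.01 kΩ.
V_out = 9.56 × 32.01 / (5.60 + 32.01) = 9.56 × 32.01/37.61 = 8.14 V.

V_out ≈ 8.14 V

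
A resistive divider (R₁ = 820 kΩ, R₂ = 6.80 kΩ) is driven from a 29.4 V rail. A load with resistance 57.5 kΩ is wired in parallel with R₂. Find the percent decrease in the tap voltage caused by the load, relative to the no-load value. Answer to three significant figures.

10.5 %

The divider's output (Thévenin) resistance is R₁‖R₂ = 6.744 kΩ.
Fractional drop under load = R_th/(R_th + R_L) = 6.744 / (6.744 + 57.5) = 0.1050.
So the output falls by 10.5 %.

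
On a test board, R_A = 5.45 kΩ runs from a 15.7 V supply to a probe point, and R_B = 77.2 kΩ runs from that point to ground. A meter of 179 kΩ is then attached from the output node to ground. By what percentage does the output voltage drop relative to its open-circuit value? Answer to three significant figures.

2.77 %

The divider's output (Thévenin) resistance is R_A‖R_B = 5.091 kΩ.
Fractional drop under load = R_th/(R_th + R_L) = 5.091 / (5.091 + 179) = 0.02765.
So the output falls by 2.77 %.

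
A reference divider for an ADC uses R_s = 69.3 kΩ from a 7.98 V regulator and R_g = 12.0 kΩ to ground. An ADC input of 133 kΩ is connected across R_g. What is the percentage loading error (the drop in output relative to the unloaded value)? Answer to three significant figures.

7.14 %

The divider's output (Thévenin) resistance is R_s‖R_g = 10.23 kΩ.
Fractional drop under load = R_th/(R_th + R_L) = 10.23 / (10.23 + 133) = 0.07142.
So the output falls by 7.14 %.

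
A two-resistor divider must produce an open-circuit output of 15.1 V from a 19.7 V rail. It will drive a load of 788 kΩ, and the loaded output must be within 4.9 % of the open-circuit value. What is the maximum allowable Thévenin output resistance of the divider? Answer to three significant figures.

R_th ≤ 40.6 kΩ

Loading drop = R_th/(R_th + R_L) ≤ 0.0490, so R_th ≤ R_L · ε/(1−ε) = 788 kΩ × 0.0490/0.9510 = 40.6 kΩ.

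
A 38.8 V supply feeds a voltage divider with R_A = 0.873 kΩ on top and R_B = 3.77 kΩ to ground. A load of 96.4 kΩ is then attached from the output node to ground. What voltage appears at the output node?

V_out ≈ 31.3 V

The load sits in parallel with R_B: R_B‖R_L = (3770 × 96400) / (3770 + 96400) = 3628 Ω.
V_out = 38.8 × 3628 / (873 + 3628) = 38.8 × 3628/4501 = 31.3 V.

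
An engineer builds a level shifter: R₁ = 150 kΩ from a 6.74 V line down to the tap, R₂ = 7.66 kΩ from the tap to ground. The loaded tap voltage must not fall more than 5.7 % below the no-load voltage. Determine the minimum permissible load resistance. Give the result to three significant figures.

Output resistance R_th = R₁‖R₂ = (150 × 7.66)/157.7 = 7.288 kΩ.
The fractional drop is R_th/(R_th + R_L); requiring this ≤ 0.0570 gives R_L ≥ R_th(1/0.0570 − 1) = 7.288 × 16.54 = 121 kΩ.

R_L(min) ≈ 121 kΩ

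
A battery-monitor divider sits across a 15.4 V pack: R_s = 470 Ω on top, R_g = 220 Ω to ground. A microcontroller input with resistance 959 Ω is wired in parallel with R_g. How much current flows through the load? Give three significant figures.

R_g‖R_L = 178.9 Ω; V_out = 15.4 × 178.9/648.9 = 4.247 V.
I_L = V_out / R_L = 4.247 / 959 Ω = 4.43 mA.

I_L ≈ 4.43 mA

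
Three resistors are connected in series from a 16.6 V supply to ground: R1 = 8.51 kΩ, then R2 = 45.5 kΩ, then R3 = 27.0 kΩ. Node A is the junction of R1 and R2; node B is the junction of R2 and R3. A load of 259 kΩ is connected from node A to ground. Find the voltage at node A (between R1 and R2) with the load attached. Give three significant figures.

V ≈ 14.4 V

Below node A the series string R2+R3 = 72.50 kΩ sits in parallel with the 259 kΩ load: 56.64 kΩ.
V_A = 16.6 × 56.64/(8.51 + 56.64) = 14.4 V.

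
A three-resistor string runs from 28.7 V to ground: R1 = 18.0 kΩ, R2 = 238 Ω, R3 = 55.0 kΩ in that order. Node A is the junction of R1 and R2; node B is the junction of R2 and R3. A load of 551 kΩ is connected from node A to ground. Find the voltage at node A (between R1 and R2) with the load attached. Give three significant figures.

V ≈ 21.1 V

Below node A the series string R2+R3 = 55240 Ω sits in parallel with the 551000 Ω load: 50200 Ω.
V_A = 28.7 × 50200/(18000 + 50200) = 21.1 V.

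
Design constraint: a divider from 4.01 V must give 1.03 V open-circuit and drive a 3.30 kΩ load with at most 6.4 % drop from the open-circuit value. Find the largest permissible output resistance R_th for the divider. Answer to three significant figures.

R_th ≤ 226 Ω

Loading drop = R_th/(R_th + R_L) ≤ 0.0640, so R_th ≤ R_L · ε/(1−ε) = 3.30 kΩ × 0.0640/0.9360 = 226 Ω.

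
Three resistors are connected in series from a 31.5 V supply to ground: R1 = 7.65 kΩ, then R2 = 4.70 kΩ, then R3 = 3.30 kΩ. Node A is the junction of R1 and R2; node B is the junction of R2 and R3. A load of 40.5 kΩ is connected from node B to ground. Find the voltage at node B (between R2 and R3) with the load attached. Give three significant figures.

At node B, R3 is in parallel with the load: R3‖R_L = 3.051 kΩ.
Below node A the resistance is R2 + (R3‖R_L) = 7.751 kΩ, so V_A = 31.5 × 7.751/15.40 = 15.85 V.
Then V_B = V_A × (R3‖R_L)/(R2 + R3‖R_L) = 15.85 × 3.051/7.751 = 6.24 V.

V ≈ 6.24 V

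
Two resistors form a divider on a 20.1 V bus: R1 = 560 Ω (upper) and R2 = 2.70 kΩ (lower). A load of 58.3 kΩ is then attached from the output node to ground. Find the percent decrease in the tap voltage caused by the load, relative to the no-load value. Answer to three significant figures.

0.789 %

The divider's output (Thévenin) resistance is R1‖R2 = 463.8 Ω.
Fractional drop under load = R_th/(R_th + R_L) = 463.8 / (463.8 + 58300) = 0.007893.
So the output falls by 0.789 %.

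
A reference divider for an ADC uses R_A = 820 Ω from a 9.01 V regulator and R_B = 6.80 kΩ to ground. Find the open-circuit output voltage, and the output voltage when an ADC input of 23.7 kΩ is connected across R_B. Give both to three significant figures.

Unloaded: 8.04 V; loaded: 7.80 V

Open-circuit: V = 9.01 × 6800/(820 + 6800) = 8.04 V.
With the load, R_B becomes R_B‖R_L = 5284 Ω, so V = 9.01 × 5284/6104 = 7.80 V.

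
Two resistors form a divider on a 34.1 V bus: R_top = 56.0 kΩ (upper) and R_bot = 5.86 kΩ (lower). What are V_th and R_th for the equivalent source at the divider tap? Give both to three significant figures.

V_th = 3.23 V, R_th = 5.30 kΩ

V_th is the open-circuit tap voltage: 34.1 × 5.86/(56.0 + 5.86) = 3.23 V.
With the supply zeroed, R_top and R_bot appear in parallel from the tap: R_th = R_top‖R_bot = (56.0 × 5.86)/61.86 = 5.30 kΩ.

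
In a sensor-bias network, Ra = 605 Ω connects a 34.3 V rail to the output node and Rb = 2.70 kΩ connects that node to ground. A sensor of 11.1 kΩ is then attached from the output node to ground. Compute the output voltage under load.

V_out ≈ 26.8 V

The load sits in parallel with Rb: Rb‖R_L = (2700 × 11100) / (2700 + 11100) = 2172 Ω.
V_out = 34.3 × 2172 / (605 + 2172) = 34.3 × 2172/2777 = 26.8 V.
(Unloaded it would have been 28.0 V.)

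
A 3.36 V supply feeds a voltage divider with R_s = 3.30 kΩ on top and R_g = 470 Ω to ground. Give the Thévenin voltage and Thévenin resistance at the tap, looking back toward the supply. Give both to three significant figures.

V_th = 0.419 V, R_th = 411 Ω

V_th is the open-circuit tap voltage: 3.36 × 470/(3300 + 470) = 0.419 V.
With the supply zeroed, R_s and R_g appear in parallel from the tap: R_th = R_s‖R_g = (3300 × 470)/3770 = 411 Ω.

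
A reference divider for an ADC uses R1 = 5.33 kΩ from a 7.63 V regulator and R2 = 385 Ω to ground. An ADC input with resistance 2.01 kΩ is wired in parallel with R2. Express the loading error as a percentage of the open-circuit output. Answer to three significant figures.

15.2 %

The divider's output (Thévenin) resistance is R1‖R2 = 359.1 Ω.
Fractional drop under load = R_th/(R_th + R_L) = 359.1 / (359.1 + 2010) = 0.1516.
So the output falls by 15.2 %.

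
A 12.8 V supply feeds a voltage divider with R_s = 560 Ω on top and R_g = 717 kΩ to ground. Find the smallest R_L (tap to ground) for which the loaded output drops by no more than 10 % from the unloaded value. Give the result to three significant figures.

Output resistance R_th = R_s‖R_g = (560 × 717000)/717600 = 559.6 Ω.
The fractional drop is R_th/(R_th + R_L); requiring this ≤ 0.100 gives R_L ≥ R_th(1/0.100 − 1) = 559.6 × 9.000 = 5.04 kΩ.

R_L(min) ≈ 5.04 kΩ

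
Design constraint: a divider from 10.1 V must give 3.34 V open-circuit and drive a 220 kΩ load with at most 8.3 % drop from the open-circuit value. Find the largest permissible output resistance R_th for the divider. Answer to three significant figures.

Loading drop = R_th/(R_th + R_L) ≤ 0.0830, so R_th ≤ R_L · ε/(1−ε) = 220 kΩ × 0.0830/0.9170 = 19.9 kΩ.

R_th ≤ 19.9 kΩ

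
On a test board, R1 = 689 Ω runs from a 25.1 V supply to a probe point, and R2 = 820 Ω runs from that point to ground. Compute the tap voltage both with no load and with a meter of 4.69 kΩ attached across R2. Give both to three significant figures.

Open-circuit: V = 25.1 × 820/(689 + 820) = 13.6 V.
With the load, R2 becomes R2‖R_L = 698.0 Ω, so V = 25.1 × 698.0/1387 = 12.6 V.

Unloaded: 13.6 V; loaded: 12.6 V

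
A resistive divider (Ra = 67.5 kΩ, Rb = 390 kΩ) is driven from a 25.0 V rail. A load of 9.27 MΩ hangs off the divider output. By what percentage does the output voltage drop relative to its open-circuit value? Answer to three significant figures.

0.617 %

The divider's output (Thévenin) resistance is Ra‖Rb = 57.54 kΩ.
Fractional drop under load = R_th/(R_th + R_L) = 57.54 / (57.54 + 9270) = 0.006169.
So the output falls by 0.617 %.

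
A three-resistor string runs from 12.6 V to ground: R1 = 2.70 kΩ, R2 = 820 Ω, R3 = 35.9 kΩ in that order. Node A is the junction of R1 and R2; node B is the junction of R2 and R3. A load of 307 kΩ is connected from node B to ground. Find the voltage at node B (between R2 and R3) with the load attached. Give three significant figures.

V ≈ 11.4 V

At node B, R3 is in parallel with the load: R3‖R_L = 32140 Ω.
Below node A the resistance is R2 + (R3‖R_L) = 32960 Ω, so V_A = 12.6 × 32960/35660 = 11.65 V.
Then V_B = V_A × (R3‖R_L)/(R2 + R3‖R_L) = 11.65 × 32140/32960 = 11.4 V.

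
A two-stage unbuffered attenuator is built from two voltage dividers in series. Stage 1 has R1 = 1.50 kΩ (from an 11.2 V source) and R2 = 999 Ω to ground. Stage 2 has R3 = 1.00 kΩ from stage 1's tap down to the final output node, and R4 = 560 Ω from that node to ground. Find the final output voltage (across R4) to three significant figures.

Stage 2 presents R3+R4 = 1560 Ω as a load on stage 1's tap.
Stage 1's lower leg becomes R2‖(R3+R4) = 609.0 Ω, so V_mid = 11.2 × 609.0/2109 = 3.234 V.
Stage 2 is itself unloaded: V_out = V_mid × R4/(R3+R4) = 3.234 × 560/1560 = 1.16 V.

V_out ≈ 1.16 V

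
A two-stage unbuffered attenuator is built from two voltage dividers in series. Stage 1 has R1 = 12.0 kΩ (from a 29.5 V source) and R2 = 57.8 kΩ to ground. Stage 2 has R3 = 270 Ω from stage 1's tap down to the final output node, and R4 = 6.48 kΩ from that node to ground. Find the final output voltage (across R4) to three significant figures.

Stage 2 presents R3+R4 = 6750 Ω as a load on stage 1's tap.
Stage 1's lower leg becomes R2‖(R3+R4) = 6044 Ω, so V_mid = 29.5 × 6044/18040 = 9.881 V.
Stage 2 is itself unloaded: V_out = V_mid × R4/(R3+R4) = 9.881 × 6480/6750 = 9.49 V.

V_out ≈ 9.49 V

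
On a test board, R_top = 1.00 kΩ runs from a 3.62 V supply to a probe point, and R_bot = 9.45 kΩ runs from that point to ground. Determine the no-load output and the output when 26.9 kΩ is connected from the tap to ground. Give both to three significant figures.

Unloaded: 3.27 V; loaded: 3.17 V

Open-circuit: V = 3.62 × 9.45/(1.00 + 9.45) = 3.27 V.
With the load, R_bot becomes R_bot‖R_L = 6.993 kΩ, so V = 3.62 × 6.993/7.993 = 3.17 V.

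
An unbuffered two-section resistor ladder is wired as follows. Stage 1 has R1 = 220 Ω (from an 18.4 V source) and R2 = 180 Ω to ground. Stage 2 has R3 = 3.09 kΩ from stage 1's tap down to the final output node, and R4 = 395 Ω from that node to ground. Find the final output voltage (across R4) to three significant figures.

Stage 2 presents R3+R4 = 3485 Ω as a load on stage 1's tap.
Stage 1's lower leg becomes R2‖(R3+R4) = 171.2 Ω, so V_mid = 18.4 × 171.2/391.2 = 8.051 V.
Stage 2 is itself unloaded: V_out = V_mid × R4/(R3+R4) = 8.051 × 395/3485 = 0.913 V.

V_out ≈ 0.913 V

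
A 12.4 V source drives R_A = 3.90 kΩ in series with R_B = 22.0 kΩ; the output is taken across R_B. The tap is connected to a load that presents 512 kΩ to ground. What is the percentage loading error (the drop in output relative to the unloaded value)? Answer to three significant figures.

0.643 %

The divider's output (Thévenin) resistance is R_A‖R_B = 3.313 kΩ.
Fractional drop under load = R_th/(R_th + R_L) = 3.313 / (3.313 + 512) = 0.006429.
So the output falls by 0.643 %.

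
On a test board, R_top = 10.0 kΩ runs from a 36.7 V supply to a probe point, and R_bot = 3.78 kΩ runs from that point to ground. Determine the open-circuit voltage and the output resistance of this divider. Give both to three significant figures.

V_th = 10.1 V, R_th = 2.74 kΩ

V_th is the open-circuit tap voltage: 36.7 × 3.78/(10.0 + 3.78) = 10.1 V.
With the supply zeroed, R_top and R_bot appear in parallel from the tap: R_th = R_top‖R_bot = (10.0 × 3.78)/13.78 = 2.74 kΩ.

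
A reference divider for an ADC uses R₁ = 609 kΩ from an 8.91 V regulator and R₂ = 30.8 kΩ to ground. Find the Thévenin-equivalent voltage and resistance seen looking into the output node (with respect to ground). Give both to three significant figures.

V_th is the open-circuit tap voltage: 8.91 × 30.8/(609 + 30.8) = 0.429 V.
With the supply zeroed, R₁ and R₂ appear in parallel from the tap: R_th = R₁‖R₂ = (609 × 30.8)/639.8 = 29.3 kΩ.

V_th = 0.429 V, R_th = 29.3 kΩ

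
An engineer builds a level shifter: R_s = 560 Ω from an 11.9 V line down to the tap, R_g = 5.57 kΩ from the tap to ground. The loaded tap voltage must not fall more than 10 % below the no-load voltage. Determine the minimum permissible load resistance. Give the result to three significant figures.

R_L(min) ≈ 4.58 kΩ

Output resistance R_th = R_s‖R_g = (560 × 5570)/6130 = 508.8 Ω.
The fractional drop is R_th/(R_th + R_L); requiring this ≤ 0.100 gives R_L ≥ R_th(1/0.100 − 1) = 508.8 × 9.000 = 4.58 kΩ.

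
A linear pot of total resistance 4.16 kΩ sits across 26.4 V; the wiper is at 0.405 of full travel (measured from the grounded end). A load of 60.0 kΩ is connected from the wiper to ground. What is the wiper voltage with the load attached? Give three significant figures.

The wiper splits the pot into (1−α)R = 2.475 kΩ above and αR = 1.685 kΩ below.
Lower section ‖ load = 1.639 kΩ.
V_wiper = 26.4 × 1.639/(2.475 + 1.639) = 10.5 V.

V ≈ 10.5 V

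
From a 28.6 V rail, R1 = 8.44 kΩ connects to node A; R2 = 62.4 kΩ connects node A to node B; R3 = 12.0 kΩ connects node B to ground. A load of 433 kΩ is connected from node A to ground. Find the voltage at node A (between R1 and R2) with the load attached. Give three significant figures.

V ≈ 25.2 V

Below node A the series string R2+R3 = 74.40 kΩ sits in parallel with the 433 kΩ load: 63.49 kΩ.
V_A = 28.6 × 63.49/(8.44 + 63.49) = 25.2 V.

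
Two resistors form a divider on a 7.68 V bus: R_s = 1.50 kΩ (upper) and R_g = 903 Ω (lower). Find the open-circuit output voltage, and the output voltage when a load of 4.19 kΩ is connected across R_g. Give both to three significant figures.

Open-circuit: V = 7.68 × 903/(1500 + 903) = 2.89 V.
With the load, R_g becomes R_g‖R_L = 742.9 Ω, so V = 7.68 × 742.9/2243 = 2.54 V.

Unloaded: 2.89 V; loaded: 2.54 V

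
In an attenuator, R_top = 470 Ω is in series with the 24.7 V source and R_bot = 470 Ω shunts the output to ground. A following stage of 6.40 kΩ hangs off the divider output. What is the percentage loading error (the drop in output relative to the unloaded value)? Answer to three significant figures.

3.54 %

The divider's output (Thévenin) resistance is R_top‖R_bot = 235.0 Ω.
Fractional drop under load = R_th/(R_th + R_L) = 235.0 / (235.0 + 6400) = 0.03542.
So the output falls by 3.54 %.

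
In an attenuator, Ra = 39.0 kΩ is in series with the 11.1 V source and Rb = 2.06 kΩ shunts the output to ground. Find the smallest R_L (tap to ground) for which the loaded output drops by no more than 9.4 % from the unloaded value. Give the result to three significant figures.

R_L(min) ≈ 18.9 kΩ

Output resistance R_th = Ra‖Rb = (39.0 × 2.06)/41.06 = 1.957 kΩ.
The fractional drop is R_th/(R_th + R_L); requiring this ≤ 0.0940 gives R_L ≥ R_th(1/0.0940 − 1) = 1.957 × 9.638 = 18.9 kΩ.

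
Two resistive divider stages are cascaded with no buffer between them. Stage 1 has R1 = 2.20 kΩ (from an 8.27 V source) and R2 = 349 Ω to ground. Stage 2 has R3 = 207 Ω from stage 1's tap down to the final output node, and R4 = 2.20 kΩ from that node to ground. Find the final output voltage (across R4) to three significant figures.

Stage 2 presents R3+R4 = 2407 Ω as a load on stage 1's tap.
Stage 1's lower leg becomes R2‖(R3+R4) = 304.8 Ω, so V_mid = 8.27 × 304.8/2505 = 1.006 V.
Stage 2 is itself unloaded: V_out = V_mid × R4/(R3+R4) = 1.006 × 2200/2407 = 0.920 V.

V_out ≈ 0.920 V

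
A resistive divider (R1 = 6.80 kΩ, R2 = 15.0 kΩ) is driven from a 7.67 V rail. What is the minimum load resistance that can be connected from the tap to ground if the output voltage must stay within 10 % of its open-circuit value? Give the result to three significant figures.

R_L(min) ≈ 42.1 kΩ

Output resistance R_th = R1‖R2 = (6.80 × 15.0)/21.80 = 4.679 kΩ.
The fractional drop is R_th/(R_th + R_L); requiring this ≤ 0.100 gives R_L ≥ R_th(1/0.100 − 1) = 4.679 × 9.000 = 42.1 kΩ.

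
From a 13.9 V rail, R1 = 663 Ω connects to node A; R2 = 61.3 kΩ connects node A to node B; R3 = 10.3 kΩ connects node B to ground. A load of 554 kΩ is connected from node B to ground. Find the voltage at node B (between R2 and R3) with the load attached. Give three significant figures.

V ≈ 1.95 V

At node B, R3 is in parallel with the load: R3‖R_L = 10110 Ω.
Below node A the resistance is R2 + (R3‖R_L) = 71410 Ω, so V_A = 13.9 × 71410/72070 = 13.77 V.
Then V_B = V_A × (R3‖R_L)/(R2 + R3‖R_L) = 13.77 × 10110/71410 = 1.95 V.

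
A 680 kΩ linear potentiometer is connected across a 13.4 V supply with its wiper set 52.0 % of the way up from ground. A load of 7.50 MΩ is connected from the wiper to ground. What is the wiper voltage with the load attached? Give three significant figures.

V ≈ 6.81 V

The wiper splits the pot into (1−α)R = 326.4 kΩ above and αR = 353.6 kΩ below.
Lower section ‖ load = 337.7 kΩ.
V_wiper = 13.4 × 337.7/(326.4 + 337.7) = 6.81 V.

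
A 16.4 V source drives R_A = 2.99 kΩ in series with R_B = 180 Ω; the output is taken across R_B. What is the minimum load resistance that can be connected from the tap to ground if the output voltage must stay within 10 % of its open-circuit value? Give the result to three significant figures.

Output resistance R_th = R_A‖R_B = (2990 × 180)/3170 = 169.8 Ω.
The fractional drop is R_th/(R_th + R_L); requiring this ≤ 0.100 gives R_L ≥ R_th(1/0.100 − 1) = 169.8 × 9.000 = 1.53 kΩ.

R_L(min) ≈ 1.53 kΩ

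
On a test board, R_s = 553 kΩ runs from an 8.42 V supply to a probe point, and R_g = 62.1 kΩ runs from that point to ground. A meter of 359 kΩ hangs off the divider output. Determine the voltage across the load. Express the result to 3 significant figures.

The load sits in parallel with R_g: R_g‖R_L = (62.1 × 359) / (62.1 + 359) = 52.94 kΩ.
V_out = 8.42 × 52.94 / (553 + 52.94) = 8.42 × 52.94/605.9 = 0.736 V.
(Unloaded it would have been 0.850 V.)

V_out ≈ 0.736 V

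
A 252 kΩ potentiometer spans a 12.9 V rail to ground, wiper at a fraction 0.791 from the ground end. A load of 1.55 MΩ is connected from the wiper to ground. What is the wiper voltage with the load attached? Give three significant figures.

V ≈ 9.94 V

The wiper splits the pot into (1−α)R = 52.67 kΩ above and αR = 199.3 kΩ below.
Lower section ‖ load = 176.6 kΩ.
V_wiper = 12.9 × 176.6/(52.67 + 176.6) = 9.94 V.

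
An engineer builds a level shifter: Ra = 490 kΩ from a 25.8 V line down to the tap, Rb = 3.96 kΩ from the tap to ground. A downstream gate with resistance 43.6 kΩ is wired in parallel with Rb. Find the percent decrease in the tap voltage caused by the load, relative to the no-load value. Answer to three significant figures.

Unloaded V = 25.8 × 3.96/494.0 = 0.20683 V.
Loaded: Rb‖R_L = 3.630 kΩ, giving V = 25.8 × 3.630/493.6 = 0.18974 V.
Drop = (0.20683 − 0.18974) / 0.20683 = 8.27 %.

8.27 %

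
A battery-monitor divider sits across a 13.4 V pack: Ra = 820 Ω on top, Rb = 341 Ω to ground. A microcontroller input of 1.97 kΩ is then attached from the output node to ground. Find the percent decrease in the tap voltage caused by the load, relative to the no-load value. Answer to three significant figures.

10.9 %

Unloaded V = 13.4 × 341/1161 = 3.9357 V.
Loaded: Rb‖R_L = 290.7 Ω, giving V = 13.4 × 290.7/1111 = 3.5070 V.
Drop = (3.9357 − 3.5070) / 3.9357 = 10.9 %.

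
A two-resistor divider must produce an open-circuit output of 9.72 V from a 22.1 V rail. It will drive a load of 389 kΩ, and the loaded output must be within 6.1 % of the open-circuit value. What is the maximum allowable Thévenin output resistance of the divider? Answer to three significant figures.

R_th ≤ 25.3 kΩ

Loading drop = R_th/(R_th + R_L) ≤ 0.0610, so R_th ≤ R_L · ε/(1−ε) = 389 kΩ × 0.0610/0.9390 = 25.3 kΩ.
(Any R1, R2 with R2/(R1+R2) = 0.440 and R1‖R2 ≤ 25.3 kΩ will meet the spec.)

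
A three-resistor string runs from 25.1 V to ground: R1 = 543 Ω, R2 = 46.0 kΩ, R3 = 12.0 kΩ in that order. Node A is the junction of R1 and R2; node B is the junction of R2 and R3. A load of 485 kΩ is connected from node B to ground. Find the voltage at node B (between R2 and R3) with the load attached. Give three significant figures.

At node B, R3 is in parallel with the load: R3‖R_L = 11710 Ω.
Below node A the resistance is R2 + (R3‖R_L) = 57710 Ω, so V_A = 25.1 × 57710/58250 = 24.87 V.
Then V_B = V_A × (R3‖R_L)/(R2 + R3‖R_L) = 24.87 × 11710/57710 = 5.05 V.

V ≈ 5.05 V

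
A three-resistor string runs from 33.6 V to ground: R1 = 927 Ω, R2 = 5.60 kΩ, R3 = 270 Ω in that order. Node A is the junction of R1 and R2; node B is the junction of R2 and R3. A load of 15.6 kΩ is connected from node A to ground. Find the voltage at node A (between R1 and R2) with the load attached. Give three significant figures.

V ≈ 27.6 V

Below node A the series string R2+R3 = 5870 Ω sits in parallel with the 15600 Ω load: 4265 Ω.
V_A = 33.6 × 4265/(927 + 4265) = 27.6 V.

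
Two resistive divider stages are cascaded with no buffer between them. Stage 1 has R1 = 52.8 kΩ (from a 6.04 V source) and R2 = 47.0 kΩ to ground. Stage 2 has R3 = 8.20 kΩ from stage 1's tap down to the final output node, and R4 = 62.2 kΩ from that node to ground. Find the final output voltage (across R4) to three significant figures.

Stage 2 presents R3+R4 = 70.40 kΩ as a load on stage 1's tap.
Stage 1's lower leg becomes R2‖(R3+R4) = 28.18 kΩ, so V_mid = 6.04 × 28.18/80.98 = 2.102 V.
Stage 2 is itself unloaded: V_out = V_mid × R4/(R3+R4) = 2.102 × 62.2/70.40 = 1.86 V.

V_out ≈ 1.86 V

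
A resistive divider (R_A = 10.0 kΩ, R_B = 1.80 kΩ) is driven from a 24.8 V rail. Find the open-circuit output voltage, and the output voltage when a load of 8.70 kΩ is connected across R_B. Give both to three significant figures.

Unloaded: 3.78 V; loaded: 3.22 V

Open-circuit: V = 24.8 × 1.80/(10.0 + 1.80) = 3.78 V.
With the load, R_B becomes R_B‖R_L = 1.491 kΩ, so V = 24.8 × 1.491/11.49 = 3.22 V.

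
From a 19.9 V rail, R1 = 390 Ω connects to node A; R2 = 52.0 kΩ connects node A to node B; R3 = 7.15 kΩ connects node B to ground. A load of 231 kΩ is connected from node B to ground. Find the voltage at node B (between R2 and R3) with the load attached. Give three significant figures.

V ≈ 2.33 V

At node B, R3 is in parallel with the load: R3‖R_L = 6935 Ω.
Below node A the resistance is R2 + (R3‖R_L) = 58940 Ω, so V_A = 19.9 × 58940/59330 = 19.77 V.
Then V_B = V_A × (R3‖R_L)/(R2 + R3‖R_L) = 19.77 × 6935/58940 = 2.33 V.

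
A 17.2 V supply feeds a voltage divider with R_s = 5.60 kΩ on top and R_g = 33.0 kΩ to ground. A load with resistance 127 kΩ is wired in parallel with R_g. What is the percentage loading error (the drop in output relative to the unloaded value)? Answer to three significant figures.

The divider's output (Thévenin) resistance is R_s‖R_g = 4.788 kΩ.
Fractional drop under load = R_th/(R_th + R_L) = 4.788 / (4.788 + 127) = 0.03633.
So the output falls by 3.63 %.

3.63 %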